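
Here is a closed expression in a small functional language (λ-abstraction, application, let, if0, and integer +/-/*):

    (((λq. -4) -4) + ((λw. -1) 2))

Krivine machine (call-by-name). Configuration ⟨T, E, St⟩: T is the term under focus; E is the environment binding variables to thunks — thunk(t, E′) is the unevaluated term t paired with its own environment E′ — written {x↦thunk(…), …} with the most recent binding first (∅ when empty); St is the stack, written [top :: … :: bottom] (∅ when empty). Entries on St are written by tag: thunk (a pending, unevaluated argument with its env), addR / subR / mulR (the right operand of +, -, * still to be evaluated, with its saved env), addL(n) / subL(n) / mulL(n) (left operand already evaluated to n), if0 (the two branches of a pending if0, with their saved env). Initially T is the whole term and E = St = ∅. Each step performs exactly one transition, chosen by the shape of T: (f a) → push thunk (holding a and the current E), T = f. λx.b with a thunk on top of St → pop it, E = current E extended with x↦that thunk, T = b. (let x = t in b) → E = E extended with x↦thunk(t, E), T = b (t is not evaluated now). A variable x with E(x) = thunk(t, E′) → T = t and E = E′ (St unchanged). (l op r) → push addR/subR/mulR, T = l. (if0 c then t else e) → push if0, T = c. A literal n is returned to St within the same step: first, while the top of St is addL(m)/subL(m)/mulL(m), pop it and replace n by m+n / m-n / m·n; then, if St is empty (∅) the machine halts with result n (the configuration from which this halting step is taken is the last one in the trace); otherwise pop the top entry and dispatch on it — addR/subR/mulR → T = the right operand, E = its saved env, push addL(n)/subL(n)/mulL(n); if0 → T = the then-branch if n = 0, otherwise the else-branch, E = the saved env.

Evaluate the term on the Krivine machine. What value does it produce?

[0] <T=(((λq. -4) -4) + ((λw. -1) 2)), E=∅, St=∅>
[1] <T=((λq. -4) -4), E=∅, St=[addR]>
[2] <T=(λq. -4), E=∅, St=[thunk :: addR]>
[3] <T=-4, E={q↦thunk(-4, ∅)}, St=[addR]>
[4] <T=((λw. -1) 2), E=∅, St=[addL(-4)]>
[5] <T=(λw. -1), E=∅, St=[thunk :: addL(-4)]>
[6] <T=-1, E={w↦thunk(2, ∅)}, St=[addL(-4)]>
→ final value -5

Answer: -5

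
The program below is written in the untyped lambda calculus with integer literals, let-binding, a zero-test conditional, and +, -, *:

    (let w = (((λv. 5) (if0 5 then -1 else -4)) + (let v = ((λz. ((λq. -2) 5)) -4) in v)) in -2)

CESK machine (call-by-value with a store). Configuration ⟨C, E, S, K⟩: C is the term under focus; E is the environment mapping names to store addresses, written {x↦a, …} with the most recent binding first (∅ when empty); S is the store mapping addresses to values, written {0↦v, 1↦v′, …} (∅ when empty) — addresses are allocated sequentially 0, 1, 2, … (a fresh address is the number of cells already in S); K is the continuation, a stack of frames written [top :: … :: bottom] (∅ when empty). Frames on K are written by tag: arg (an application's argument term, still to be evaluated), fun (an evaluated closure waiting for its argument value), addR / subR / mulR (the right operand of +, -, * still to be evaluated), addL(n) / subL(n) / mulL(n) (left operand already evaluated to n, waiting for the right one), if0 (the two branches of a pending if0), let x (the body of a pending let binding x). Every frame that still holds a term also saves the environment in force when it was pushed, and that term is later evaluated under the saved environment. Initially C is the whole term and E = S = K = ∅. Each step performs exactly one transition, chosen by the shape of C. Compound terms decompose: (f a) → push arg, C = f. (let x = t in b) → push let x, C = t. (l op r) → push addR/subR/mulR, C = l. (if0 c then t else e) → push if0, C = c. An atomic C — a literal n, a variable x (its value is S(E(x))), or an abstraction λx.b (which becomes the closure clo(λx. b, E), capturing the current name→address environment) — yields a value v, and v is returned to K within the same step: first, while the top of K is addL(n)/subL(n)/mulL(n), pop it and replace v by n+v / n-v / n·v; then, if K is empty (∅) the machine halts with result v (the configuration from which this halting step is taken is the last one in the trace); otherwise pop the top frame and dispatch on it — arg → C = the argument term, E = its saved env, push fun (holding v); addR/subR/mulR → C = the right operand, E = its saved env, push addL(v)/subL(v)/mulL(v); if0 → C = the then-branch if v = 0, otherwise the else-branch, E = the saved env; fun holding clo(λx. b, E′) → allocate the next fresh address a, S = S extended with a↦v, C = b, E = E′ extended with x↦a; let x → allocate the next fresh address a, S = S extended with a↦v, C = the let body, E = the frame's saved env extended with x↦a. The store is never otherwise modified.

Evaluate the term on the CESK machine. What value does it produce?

step 0: <C=(let w = (((λv. 5) (if0 5 then -1 else -4)) + (let v = ((λz. ((λq. -2) 5)) -4) in v)) in -2), E=∅, S=∅, K=∅>
step 1: <C=(((λv. 5) (if0 5 then -1 else -4)) + (let v = ((λz. ((λq. -2) 5)) -4) in v)), E=∅, S=∅, K=[let w]>
step 2: <C=((λv. 5) (if0 5 then -1 else -4)), E=∅, S=∅, K=[addR :: let w]>
step 3: <C=(λv. 5), E=∅, S=∅, K=[arg :: addR :: let w]>
step 4: <C=(if0 5 then -1 else -4), E=∅, S=∅, K=[fun :: addR :: let w]>
step 5: <C=5, E=∅, S=∅, K=[if0 :: fun :: addR :: let w]>
step 6: <C=-4, E=∅, S=∅, K=[fun :: addR :: let w]>
step 7: <C=5, E={v↦0}, S={0↦-4}, K=[addR :: let w]>
step 8: <C=(let v = ((λz. ((λq. -2) 5)) -4) in v), E=∅, S={0↦-4}, K=[addL(5) :: let w]>
step 9: <C=((λz. ((λq. -2) 5)) -4), E=∅, S={0↦-4}, K=[let v :: addL(5) :: let w]>
step 10: <C=(λz. ((λq. -2) 5)), E=∅, S={0↦-4}, K=[arg :: let v :: addL(5) :: let w]>
step 11: <C=-4, E=∅, S={0↦-4}, K=[fun :: let v :: addL(5) :: let w]>
step 12: <C=((λq. -2) 5), E={z↦1}, S={0↦-4, 1↦-4}, K=[let v :: addL(5) :: let w]>
step 13: <C=(λq. -2), E={z↦1}, S={0↦-4, 1↦-4}, K=[arg :: let v :: addL(5) :: let w]>
step 14: <C=5, E={z↦1}, S={0↦-4, 1↦-4}, K=[fun :: let v :: addL(5) :: let w]>
step 15: <C=-2, E={q↦2, z↦1}, S={0↦-4, 1↦-4, 2↦5}, K=[let v :: addL(5) :: let w]>
step 16: <C=v, E={v↦3}, S={0↦-4, 1↦-4, 2↦5, 3↦-2}, K=[addL(5) :: let w]>
step 17: <C=-2, E={w↦4}, S={0↦-4, 1↦-4, 2↦5, 3↦-2, 4↦3}, K=∅>
→ final value -2

Answer: -2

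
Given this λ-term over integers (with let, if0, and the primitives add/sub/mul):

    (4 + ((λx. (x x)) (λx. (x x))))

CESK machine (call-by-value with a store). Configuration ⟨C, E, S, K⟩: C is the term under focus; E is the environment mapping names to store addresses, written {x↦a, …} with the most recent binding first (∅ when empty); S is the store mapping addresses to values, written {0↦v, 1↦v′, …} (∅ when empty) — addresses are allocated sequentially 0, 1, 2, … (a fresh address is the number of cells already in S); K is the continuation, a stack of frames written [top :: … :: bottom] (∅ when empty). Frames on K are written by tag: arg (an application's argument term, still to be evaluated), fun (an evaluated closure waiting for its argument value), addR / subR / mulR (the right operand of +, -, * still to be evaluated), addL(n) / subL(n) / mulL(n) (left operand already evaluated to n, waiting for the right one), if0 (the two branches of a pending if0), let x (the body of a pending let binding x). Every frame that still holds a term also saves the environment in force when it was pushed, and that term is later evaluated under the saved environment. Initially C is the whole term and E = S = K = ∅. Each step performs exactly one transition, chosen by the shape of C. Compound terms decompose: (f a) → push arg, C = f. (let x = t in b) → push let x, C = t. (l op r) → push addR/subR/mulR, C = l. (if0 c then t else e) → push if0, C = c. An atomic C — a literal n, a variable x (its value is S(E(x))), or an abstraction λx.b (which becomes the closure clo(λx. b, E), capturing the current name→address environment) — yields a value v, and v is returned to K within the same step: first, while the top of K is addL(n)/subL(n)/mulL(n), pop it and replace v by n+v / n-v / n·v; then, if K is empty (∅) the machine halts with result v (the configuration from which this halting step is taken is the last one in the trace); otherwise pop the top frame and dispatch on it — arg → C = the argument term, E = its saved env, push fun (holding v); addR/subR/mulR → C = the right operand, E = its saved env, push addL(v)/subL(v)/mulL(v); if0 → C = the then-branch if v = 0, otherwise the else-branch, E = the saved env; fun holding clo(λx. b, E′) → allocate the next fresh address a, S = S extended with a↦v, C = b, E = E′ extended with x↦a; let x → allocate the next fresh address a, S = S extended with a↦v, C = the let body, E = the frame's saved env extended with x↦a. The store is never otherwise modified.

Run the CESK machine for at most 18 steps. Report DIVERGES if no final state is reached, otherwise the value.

t=0: [C=(4 + ((λx. (x x)) (λx. (x x)))) | E=∅ | S=∅ | K=∅]
t=1: [C=4 | E=∅ | S=∅ | K=[addR]]
t=2: [C=((λx. (x x)) (λx. (x x))) | E=∅ | S=∅ | K=[addL(4)]]
t=3: [C=(λx. (x x)) | E=∅ | S=∅ | K=[arg :: addL(4)]]
t=4: [C=(λx. (x x)) | E=∅ | S=∅ | K=[fun :: addL(4)]]
t=5: [C=(x x) | E={x↦0} | S={0↦clo(λx. (x x), ∅)} | K=[addL(4)]]
t=6: [C=x | E={x↦0} | S={0↦clo(λx. (x x), ∅)} | K=[arg :: addL(4)]]
t=7: [C=x | E={x↦0} | S={0↦clo(λx. (x x), ∅)} | K=[fun :: addL(4)]]
t=8: [C=(x x) | E={x↦1} | S={0↦clo(λx. (x x), ∅), 1↦clo(λx. (x x), ∅)} | K=[addL(4)]]
t=9: [C=x | E={x↦1} | S={0↦clo(λx. (x x), ∅), 1↦clo(λx. (x x), ∅)} | K=[arg :: addL(4)]]
t=10: [C=x | E={x↦1} | S={0↦clo(λx. (x x), ∅), 1↦clo(λx. (x x), ∅)} | K=[fun :: addL(4)]]
t=11: [C=(x x) | E={x↦2} | S={0↦clo(λx. (x x), ∅), 1↦clo(λx. (x x), ∅), 2↦clo(λx. (x x), ∅)} | K=[addL(4)]]
t=12: [C=x | E={x↦2} | S={0↦clo(λx. (x x), ∅), 1↦clo(λx. (x x), ∅), 2↦clo(λx. (x x), ∅)} | K=[arg :: addL(4)]]
t=13: [C=x | E={x↦2} | S={0↦clo(λx. (x x), ∅), 1↦clo(λx. (x x), ∅), 2↦clo(λx. (x x), ∅)} | K=[fun :: addL(4)]]
t=14: [C=(x x) | E={x↦3} | S={0↦clo(λx. (x x), ∅), 1↦clo(λx. (x x), ∅), 2↦clo(λx. (x x), ∅), 3↦clo(λx. (x x), ∅)} | K=[addL(4)]]
t=15: [C=x | E={x↦3} | S={0↦clo(λx. (x x), ∅), 1↦clo(λx. (x x), ∅), 2↦clo(λx. (x x), ∅), 3↦clo(λx. (x x), ∅)} | K=[arg :: addL(4)]]
t=16: [C=x | E={x↦3} | S={0↦clo(λx. (x x), ∅), 1↦clo(λx. (x x), ∅), 2↦clo(λx. (x x), ∅), 3↦clo(λx. (x x), ∅)} | K=[fun :: addL(4)]]
t=17: [C=(x x) | E={x↦4} | S={0↦clo(λx. (x x), ∅), 1↦clo(λx. (x x), ∅), 2↦clo(λx. (x x), ∅), 3↦clo(λx. (x x), ∅), 4↦clo(λx. (x x), ∅)} | K=[addL(4)]]
t=18: [C=x | E={x↦4} | S={0↦clo(λx. (x x), ∅), 1↦clo(λx. (x x), ∅), 2↦clo(λx. (x x), ∅), 3↦clo(λx. (x x), ∅), 4↦clo(λx. (x x), ∅)} | K=[arg :: addL(4)]]
→ 18 transitions taken and the configuration is still not final: no result within 18 steps

Answer: DIVERGES (no final state within 18 steps)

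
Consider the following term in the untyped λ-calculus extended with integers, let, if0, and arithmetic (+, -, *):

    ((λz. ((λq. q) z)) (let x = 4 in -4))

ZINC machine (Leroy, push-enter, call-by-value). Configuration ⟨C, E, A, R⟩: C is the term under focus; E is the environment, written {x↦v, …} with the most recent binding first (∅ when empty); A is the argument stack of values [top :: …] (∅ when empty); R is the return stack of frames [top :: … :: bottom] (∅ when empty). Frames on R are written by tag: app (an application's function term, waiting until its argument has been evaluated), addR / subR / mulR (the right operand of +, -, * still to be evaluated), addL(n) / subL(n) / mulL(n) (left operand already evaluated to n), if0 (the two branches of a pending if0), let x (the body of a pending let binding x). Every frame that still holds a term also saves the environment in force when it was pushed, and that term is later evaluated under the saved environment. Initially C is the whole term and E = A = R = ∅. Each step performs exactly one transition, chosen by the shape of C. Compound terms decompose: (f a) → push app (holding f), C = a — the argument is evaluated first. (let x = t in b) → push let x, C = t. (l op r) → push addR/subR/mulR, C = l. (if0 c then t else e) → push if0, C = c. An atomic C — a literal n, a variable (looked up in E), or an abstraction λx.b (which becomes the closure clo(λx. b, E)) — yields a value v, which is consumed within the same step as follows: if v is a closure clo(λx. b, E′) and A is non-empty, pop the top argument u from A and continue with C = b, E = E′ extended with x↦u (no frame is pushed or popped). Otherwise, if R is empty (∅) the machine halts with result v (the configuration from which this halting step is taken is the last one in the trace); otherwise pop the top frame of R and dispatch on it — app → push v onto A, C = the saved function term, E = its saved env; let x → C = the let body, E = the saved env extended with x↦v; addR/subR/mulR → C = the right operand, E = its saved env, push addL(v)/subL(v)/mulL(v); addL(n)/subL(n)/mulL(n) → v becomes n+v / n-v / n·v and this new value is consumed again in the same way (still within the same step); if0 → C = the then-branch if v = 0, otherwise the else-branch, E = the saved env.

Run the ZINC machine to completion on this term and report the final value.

Answer: -4

Execution trace:
t=0: ⟨C=((λz. ((λq. q) z)) (let x = 4 in -4)); E=∅; A=∅; R=∅⟩
t=1: ⟨C=(let x = 4 in -4); E=∅; A=∅; R=[app]⟩
t=2: ⟨C=4; E=∅; A=∅; R=[let x :: app]⟩
t=3: ⟨C=-4; E={x↦4}; A=∅; R=[app]⟩
t=4: ⟨C=(λz. ((λq. q) z)); E=∅; A=[-4]; R=∅⟩
t=5: ⟨C=((λq. q) z); E={z↦-4}; A=∅; R=∅⟩
t=6: ⟨C=z; E={z↦-4}; A=∅; R=[app]⟩
t=7: ⟨C=(λq. q); E={z↦-4}; A=[-4]; R=∅⟩
t=8: ⟨C=q; E={q↦-4, z↦-4}; A=∅; R=∅⟩
→ final value -4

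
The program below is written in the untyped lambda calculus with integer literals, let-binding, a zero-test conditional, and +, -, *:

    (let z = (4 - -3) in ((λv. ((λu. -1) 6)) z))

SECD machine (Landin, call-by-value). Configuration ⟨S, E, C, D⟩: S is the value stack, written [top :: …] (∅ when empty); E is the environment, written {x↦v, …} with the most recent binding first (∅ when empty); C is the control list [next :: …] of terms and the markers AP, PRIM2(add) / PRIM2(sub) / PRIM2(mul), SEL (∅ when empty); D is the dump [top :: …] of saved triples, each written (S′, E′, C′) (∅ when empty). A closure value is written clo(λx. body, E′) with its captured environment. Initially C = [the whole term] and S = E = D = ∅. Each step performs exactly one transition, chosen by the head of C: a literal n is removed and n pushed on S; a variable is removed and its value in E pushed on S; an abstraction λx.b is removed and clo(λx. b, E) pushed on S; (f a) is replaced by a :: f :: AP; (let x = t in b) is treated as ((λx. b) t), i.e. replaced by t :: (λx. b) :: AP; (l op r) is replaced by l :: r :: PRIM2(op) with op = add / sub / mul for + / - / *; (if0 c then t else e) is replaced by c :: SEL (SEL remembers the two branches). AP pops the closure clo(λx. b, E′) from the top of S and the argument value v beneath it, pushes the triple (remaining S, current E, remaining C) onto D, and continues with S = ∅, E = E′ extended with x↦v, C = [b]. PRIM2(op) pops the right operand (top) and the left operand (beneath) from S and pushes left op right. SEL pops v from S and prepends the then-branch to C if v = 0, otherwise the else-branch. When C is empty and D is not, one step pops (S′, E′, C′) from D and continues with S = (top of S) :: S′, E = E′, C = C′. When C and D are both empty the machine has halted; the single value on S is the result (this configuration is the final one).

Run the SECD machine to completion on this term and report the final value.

Answer: -1

Machine steps:
[0] ⟨S=∅; E=∅; C=[(let z = (4 - -3) in ((λv. ((λu. -1) 6)) z))]; D=∅⟩
[1] ⟨S=∅; E=∅; C=[(4 - -3) :: (λz. ((λv. ((λu. -1) 6)) z)) :: AP]; D=∅⟩
[2] ⟨S=∅; E=∅; C=[4 :: -3 :: PRIM2(sub) :: (λz. ((λv. ((λu. -1) 6)) z)) :: AP]; D=∅⟩
[3] ⟨S=[4]; E=∅; C=[-3 :: PRIM2(sub) :: (λz. ((λv. ((λu. -1) 6)) z)) :: AP]; D=∅⟩
[4] ⟨S=[-3 :: 4]; E=∅; C=[PRIM2(sub) :: (λz. ((λv. ((λu. -1) 6)) z)) :: AP]; D=∅⟩
[5] ⟨S=[7]; E=∅; C=[(λz. ((λv. ((λu. -1) 6)) z)) :: AP]; D=∅⟩
[6] ⟨S=[clo(λz. ((λv. ((λu. -1) 6)) z), ∅) :: 7]; E=∅; C=[AP]; D=∅⟩
[7] ⟨S=∅; E={z↦7}; C=[((λv. ((λu. -1) 6)) z)]; D=[(∅, ∅, ∅)]⟩
[8] ⟨S=∅; E={z↦7}; C=[z :: (λv. ((λu. -1) 6)) :: AP]; D=[(∅, ∅, ∅)]⟩
[9] ⟨S=[7]; E={z↦7}; C=[(λv. ((λu. -1) 6)) :: AP]; D=[(∅, ∅, ∅)]⟩
[10] ⟨S=[clo(λv. ((λu. -1) 6), {z↦7}) :: 7]; E={z↦7}; C=[AP]; D=[(∅, ∅, ∅)]⟩
[11] ⟨S=∅; E={v↦7, z↦7}; C=[((λu. -1) 6)]; D=[(∅, {z↦7}, ∅) :: (∅, ∅, ∅)]⟩
[12] ⟨S=∅; E={v↦7, z↦7}; C=[6 :: (λu. -1) :: AP]; D=[(∅, {z↦7}, ∅) :: (∅, ∅, ∅)]⟩
[13] ⟨S=[6]; E={v↦7, z↦7}; C=[(λu. -1) :: AP]; D=[(∅, {z↦7}, ∅) :: (∅, ∅, ∅)]⟩
[14] ⟨S=[clo(λu. -1, {v↦7, z↦7}) :: 6]; E={v↦7, z↦7}; C=[AP]; D=[(∅, {z↦7}, ∅) :: (∅, ∅, ∅)]⟩
[15] ⟨S=∅; E={u↦6, v↦7, z↦7}; C=[-1]; D=[(∅, {v↦7, z↦7}, ∅) :: (∅, {z↦7}, ∅) :: (∅, ∅, ∅)]⟩
[16] ⟨S=[-1]; E={u↦6, v↦7, z↦7}; C=∅; D=[(∅, {v↦7, z↦7}, ∅) :: (∅, {z↦7}, ∅) :: (∅, ∅, ∅)]⟩
[17] ⟨S=[-1]; E={v↦7, z↦7}; C=∅; D=[(∅, {z↦7}, ∅) :: (∅, ∅, ∅)]⟩
[18] ⟨S=[-1]; E={z↦7}; C=∅; D=[(∅, ∅, ∅)]⟩
[19] ⟨S=[-1]; E=∅; C=∅; D=∅⟩
→ final value -1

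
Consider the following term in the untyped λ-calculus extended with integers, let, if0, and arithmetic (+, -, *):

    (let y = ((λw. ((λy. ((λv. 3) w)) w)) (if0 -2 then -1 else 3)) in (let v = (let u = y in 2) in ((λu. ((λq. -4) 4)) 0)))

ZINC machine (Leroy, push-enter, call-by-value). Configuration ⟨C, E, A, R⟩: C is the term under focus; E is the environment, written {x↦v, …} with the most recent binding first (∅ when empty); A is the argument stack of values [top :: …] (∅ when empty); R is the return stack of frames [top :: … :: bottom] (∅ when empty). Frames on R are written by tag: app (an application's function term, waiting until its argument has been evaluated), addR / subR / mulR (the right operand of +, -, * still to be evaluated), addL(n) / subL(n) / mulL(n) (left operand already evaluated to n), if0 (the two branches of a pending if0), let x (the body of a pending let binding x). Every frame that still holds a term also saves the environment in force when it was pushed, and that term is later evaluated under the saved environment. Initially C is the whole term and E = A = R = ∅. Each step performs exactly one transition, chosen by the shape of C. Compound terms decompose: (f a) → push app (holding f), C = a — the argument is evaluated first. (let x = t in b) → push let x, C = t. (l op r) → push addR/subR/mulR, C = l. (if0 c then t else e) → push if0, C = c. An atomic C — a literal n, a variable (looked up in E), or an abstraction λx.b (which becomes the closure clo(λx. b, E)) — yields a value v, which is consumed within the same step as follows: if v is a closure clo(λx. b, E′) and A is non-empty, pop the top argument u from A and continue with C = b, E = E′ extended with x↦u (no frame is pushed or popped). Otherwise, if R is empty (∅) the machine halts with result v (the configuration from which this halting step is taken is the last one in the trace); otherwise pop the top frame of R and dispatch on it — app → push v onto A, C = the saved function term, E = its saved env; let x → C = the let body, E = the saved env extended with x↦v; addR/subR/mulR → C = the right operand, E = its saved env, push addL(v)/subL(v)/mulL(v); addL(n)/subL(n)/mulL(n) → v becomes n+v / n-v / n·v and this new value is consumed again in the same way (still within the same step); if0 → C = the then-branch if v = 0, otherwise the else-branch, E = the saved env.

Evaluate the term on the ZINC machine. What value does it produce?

Answer: -4

Derivation:
t=0: [C=(let y = ((λw. ((λy. ((λv. 3) w)) w)) (if0 -2 then -1 else 3)) in (let v = (let u = y in 2) in ((λu. ((λq. -4) 4)) 0))) | E=∅ | A=∅ | R=∅]
t=1: [C=((λw. ((λy. ((λv. 3) w)) w)) (if0 -2 then -1 else 3)) | E=∅ | A=∅ | R=[let y]]
t=2: [C=(if0 -2 then -1 else 3) | E=∅ | A=∅ | R=[app :: let y]]
t=3: [C=-2 | E=∅ | A=∅ | R=[if0 :: app :: let y]]
t=4: [C=3 | E=∅ | A=∅ | R=[app :: let y]]
t=5: [C=(λw. ((λy. ((λv. 3) w)) w)) | E=∅ | A=[3] | R=[let y]]
t=6: [C=((λy. ((λv. 3) w)) w) | E={w↦3} | A=∅ | R=[let y]]
t=7: [C=w | E={w↦3} | A=∅ | R=[app :: let y]]
t=8: [C=(λy. ((λv. 3) w)) | E={w↦3} | A=[3] | R=[let y]]
t=9: [C=((λv. 3) w) | E={y↦3, w↦3} | A=∅ | R=[let y]]
t=10: [C=w | E={y↦3, w↦3} | A=∅ | R=[app :: let y]]
t=11: [C=(λv. 3) | E={y↦3, w↦3} | A=[3] | R=[let y]]
t=12: [C=3 | E={v↦3, y↦3, w↦3} | A=∅ | R=[let y]]
t=13: [C=(let v = (let u = y in 2) in ((λu. ((λq. -4) 4)) 0)) | E={y↦3} | A=∅ | R=∅]
t=14: [C=(let u = y in 2) | E={y↦3} | A=∅ | R=[let v]]
t=15: [C=y | E={y↦3} | A=∅ | R=[let u :: let v]]
t=16: [C=2 | E={u↦3, y↦3} | A=∅ | R=[let v]]
t=17: [C=((λu. ((λq. -4) 4)) 0) | E={v↦2, y↦3} | A=∅ | R=∅]
t=18: [C=0 | E={v↦2, y↦3} | A=∅ | R=[app]]
t=19: [C=(λu. ((λq. -4) 4)) | E={v↦2, y↦3} | A=[0] | R=∅]
t=20: [C=((λq. -4) 4) | E={u↦0, v↦2, y↦3} | A=∅ | R=∅]
t=21: [C=4 | E={u↦0, v↦2, y↦3} | A=∅ | R=[app]]
t=22: [C=(λq. -4) | E={u↦0, v↦2, y↦3} | A=[4] | R=∅]
t=23: [C=-4 | E={q↦4, u↦0, v↦2, y↦3} | A=∅ | R=∅]
→ final value -4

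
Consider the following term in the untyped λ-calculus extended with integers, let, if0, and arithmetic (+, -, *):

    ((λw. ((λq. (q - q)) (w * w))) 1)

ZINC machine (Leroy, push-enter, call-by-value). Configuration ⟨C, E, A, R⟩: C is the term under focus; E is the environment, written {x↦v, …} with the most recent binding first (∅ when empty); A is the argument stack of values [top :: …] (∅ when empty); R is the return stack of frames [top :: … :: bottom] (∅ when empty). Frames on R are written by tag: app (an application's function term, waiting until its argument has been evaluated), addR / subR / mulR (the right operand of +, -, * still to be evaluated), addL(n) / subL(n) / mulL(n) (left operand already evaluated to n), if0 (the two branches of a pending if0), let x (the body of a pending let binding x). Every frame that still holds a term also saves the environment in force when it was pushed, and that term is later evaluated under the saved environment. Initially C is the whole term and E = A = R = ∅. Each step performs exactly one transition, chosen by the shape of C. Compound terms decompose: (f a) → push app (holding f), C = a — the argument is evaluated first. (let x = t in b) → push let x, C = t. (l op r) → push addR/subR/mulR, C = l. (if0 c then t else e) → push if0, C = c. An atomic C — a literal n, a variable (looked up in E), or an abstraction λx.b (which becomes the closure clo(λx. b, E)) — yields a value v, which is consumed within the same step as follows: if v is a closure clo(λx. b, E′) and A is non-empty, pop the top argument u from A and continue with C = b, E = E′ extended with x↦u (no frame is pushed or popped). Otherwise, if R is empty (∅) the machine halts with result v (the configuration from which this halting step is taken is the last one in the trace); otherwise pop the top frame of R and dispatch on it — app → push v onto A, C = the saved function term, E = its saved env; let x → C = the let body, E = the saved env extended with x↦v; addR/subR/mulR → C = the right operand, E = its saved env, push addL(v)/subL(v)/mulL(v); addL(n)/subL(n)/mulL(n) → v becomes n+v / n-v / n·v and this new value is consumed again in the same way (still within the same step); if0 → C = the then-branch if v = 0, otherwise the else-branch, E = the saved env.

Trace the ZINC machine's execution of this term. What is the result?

[0] ⟨C=((λw. ((λq. (q - q)) (w * w))) 1); E=∅; A=∅; R=∅⟩
[1] ⟨C=1; E=∅; A=∅; R=[app]⟩
[2] ⟨C=(λw. ((λq. (q - q)) (w * w))); E=∅; A=[1]; R=∅⟩
[3] ⟨C=((λq. (q - q)) (w * w)); E={w↦1}; A=∅; R=∅⟩
[4] ⟨C=(w * w); E={w↦1}; A=∅; R=[app]⟩
[5] ⟨C=w; E={w↦1}; A=∅; R=[mulR :: app]⟩
[6] ⟨C=w; E={w↦1}; A=∅; R=[mulL(1) :: app]⟩
[7] ⟨C=(λq. (q - q)); E={w↦1}; A=[1]; R=∅⟩
[8] ⟨C=(q - q); E={q↦1, w↦1}; A=∅; R=∅⟩
[9] ⟨C=q; E={q↦1, w↦1}; A=∅; R=[subR]⟩
[10] ⟨C=q; E={q↦1, w↦1}; A=∅; R=[subL(1)]⟩
→ final value 0

Answer: 0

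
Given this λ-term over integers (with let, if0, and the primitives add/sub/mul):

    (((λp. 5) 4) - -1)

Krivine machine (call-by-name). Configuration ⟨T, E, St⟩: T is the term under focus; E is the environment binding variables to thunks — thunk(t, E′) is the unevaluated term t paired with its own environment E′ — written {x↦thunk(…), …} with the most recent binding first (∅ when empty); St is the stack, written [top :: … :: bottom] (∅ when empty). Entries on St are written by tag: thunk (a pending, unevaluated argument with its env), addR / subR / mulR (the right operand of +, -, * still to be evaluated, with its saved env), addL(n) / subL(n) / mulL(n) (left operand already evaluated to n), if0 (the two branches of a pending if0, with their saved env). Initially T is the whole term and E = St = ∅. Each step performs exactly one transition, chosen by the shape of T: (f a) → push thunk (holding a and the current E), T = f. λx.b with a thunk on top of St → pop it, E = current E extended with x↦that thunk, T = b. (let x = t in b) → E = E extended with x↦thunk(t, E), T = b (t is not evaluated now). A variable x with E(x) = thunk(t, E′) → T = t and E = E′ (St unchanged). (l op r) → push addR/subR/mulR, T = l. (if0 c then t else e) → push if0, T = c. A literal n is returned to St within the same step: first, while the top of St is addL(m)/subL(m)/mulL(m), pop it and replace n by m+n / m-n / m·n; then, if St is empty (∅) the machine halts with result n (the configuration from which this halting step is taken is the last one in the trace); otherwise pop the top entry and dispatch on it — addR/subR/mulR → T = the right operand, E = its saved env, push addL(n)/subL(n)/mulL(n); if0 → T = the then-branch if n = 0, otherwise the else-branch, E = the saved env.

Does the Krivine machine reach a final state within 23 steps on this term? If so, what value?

[0] [T=(((λp. 5) 4) - -1) | E=∅ | St=∅]
[1] [T=((λp. 5) 4) | E=∅ | St=[subR]]
[2] [T=(λp. 5) | E=∅ | St=[thunk :: subR]]
[3] [T=5 | E={p↦thunk(4, ∅)} | St=[subR]]
[4] [T=-1 | E=∅ | St=[subL(5)]]
→ final value 6

Answer: 6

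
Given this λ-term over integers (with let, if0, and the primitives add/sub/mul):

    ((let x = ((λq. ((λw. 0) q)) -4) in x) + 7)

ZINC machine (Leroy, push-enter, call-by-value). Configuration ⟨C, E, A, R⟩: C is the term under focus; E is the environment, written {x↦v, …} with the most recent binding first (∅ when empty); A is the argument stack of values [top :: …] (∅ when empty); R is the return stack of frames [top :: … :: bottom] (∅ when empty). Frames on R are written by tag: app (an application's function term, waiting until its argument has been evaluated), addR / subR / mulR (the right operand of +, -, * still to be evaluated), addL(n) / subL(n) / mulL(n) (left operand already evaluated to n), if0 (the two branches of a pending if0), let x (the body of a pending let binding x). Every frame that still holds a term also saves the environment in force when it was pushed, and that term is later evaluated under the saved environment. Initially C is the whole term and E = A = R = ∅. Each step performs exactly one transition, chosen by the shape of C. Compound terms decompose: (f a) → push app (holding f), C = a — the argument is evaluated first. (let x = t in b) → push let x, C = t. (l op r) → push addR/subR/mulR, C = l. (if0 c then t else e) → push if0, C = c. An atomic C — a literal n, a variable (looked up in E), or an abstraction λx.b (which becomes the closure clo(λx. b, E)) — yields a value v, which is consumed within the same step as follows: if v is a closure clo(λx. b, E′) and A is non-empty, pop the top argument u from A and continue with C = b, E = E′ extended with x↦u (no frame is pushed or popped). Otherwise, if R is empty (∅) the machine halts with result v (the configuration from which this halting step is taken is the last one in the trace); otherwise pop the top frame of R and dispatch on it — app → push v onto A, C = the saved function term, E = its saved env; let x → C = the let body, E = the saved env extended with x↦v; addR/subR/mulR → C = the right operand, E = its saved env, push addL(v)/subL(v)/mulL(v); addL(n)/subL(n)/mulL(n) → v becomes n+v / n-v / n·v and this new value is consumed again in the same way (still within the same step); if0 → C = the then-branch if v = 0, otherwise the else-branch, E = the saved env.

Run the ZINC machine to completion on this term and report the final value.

step 0: ⟨C=((let x = ((λq. ((λw. 0) q)) -4) in x) + 7); E=∅; A=∅; R=∅⟩
step 1: ⟨C=(let x = ((λq. ((λw. 0) q)) -4) in x); E=∅; A=∅; R=[addR]⟩
step 2: ⟨C=((λq. ((λw. 0) q)) -4); E=∅; A=∅; R=[let x :: addR]⟩
step 3: ⟨C=-4; E=∅; A=∅; R=[app :: let x :: addR]⟩
step 4: ⟨C=(λq. ((λw. 0) q)); E=∅; A=[-4]; R=[let x :: addR]⟩
step 5: ⟨C=((λw. 0) q); E={q↦-4}; A=∅; R=[let x :: addR]⟩
step 6: ⟨C=q; E={q↦-4}; A=∅; R=[app :: let x :: addR]⟩
step 7: ⟨C=(λw. 0); E={q↦-4}; A=[-4]; R=[let x :: addR]⟩
step 8: ⟨C=0; E={w↦-4, q↦-4}; A=∅; R=[let x :: addR]⟩
step 9: ⟨C=x; E={x↦0}; A=∅; R=[addR]⟩
step 10: ⟨C=7; E=∅; A=∅; R=[addL(0)]⟩
→ final value 7

Answer: 7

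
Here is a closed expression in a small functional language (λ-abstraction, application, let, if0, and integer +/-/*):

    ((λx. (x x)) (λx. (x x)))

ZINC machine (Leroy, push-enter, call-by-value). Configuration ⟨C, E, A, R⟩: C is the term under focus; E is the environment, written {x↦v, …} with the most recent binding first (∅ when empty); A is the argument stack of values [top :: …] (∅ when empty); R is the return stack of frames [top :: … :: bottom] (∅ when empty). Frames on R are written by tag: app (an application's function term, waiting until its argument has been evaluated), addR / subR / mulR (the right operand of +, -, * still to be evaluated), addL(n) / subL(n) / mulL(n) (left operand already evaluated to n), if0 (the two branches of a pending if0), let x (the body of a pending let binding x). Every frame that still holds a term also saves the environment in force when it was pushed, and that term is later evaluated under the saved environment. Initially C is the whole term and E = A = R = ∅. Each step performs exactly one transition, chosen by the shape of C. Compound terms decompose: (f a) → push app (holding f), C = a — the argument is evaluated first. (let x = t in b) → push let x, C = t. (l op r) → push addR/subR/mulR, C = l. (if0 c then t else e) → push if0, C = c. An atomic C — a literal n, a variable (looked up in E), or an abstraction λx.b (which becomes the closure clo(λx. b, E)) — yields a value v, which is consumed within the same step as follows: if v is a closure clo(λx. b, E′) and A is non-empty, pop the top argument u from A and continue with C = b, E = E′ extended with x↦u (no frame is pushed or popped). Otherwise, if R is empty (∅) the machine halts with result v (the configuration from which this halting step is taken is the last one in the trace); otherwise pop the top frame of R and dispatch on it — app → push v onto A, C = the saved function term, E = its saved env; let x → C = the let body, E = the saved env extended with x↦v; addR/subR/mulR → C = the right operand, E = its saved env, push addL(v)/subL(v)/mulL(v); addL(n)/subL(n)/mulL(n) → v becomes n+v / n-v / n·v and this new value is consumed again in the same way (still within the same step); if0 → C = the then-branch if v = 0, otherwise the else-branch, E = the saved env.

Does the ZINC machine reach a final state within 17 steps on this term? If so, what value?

Answer: DIVERGES (no final state within 17 steps)

Machine steps:
0. [C=((λx. (x x)) (λx. (x x))) | E=∅ | A=∅ | R=∅]
1. [C=(λx. (x x)) | E=∅ | A=∅ | R=[app]]
2. [C=(λx. (x x)) | E=∅ | A=[clo(λx. (x x), ∅)] | R=∅]
3. [C=(x x) | E={x↦clo(λx. (x x), ∅)} | A=∅ | R=∅]
4. [C=x | E={x↦clo(λx. (x x), ∅)} | A=∅ | R=[app]]
5. [C=x | E={x↦clo(λx. (x x), ∅)} | A=[clo(λx. (x x), ∅)] | R=∅]
… configuration repeats with period 3 (steps 3–5 recur indefinitely) …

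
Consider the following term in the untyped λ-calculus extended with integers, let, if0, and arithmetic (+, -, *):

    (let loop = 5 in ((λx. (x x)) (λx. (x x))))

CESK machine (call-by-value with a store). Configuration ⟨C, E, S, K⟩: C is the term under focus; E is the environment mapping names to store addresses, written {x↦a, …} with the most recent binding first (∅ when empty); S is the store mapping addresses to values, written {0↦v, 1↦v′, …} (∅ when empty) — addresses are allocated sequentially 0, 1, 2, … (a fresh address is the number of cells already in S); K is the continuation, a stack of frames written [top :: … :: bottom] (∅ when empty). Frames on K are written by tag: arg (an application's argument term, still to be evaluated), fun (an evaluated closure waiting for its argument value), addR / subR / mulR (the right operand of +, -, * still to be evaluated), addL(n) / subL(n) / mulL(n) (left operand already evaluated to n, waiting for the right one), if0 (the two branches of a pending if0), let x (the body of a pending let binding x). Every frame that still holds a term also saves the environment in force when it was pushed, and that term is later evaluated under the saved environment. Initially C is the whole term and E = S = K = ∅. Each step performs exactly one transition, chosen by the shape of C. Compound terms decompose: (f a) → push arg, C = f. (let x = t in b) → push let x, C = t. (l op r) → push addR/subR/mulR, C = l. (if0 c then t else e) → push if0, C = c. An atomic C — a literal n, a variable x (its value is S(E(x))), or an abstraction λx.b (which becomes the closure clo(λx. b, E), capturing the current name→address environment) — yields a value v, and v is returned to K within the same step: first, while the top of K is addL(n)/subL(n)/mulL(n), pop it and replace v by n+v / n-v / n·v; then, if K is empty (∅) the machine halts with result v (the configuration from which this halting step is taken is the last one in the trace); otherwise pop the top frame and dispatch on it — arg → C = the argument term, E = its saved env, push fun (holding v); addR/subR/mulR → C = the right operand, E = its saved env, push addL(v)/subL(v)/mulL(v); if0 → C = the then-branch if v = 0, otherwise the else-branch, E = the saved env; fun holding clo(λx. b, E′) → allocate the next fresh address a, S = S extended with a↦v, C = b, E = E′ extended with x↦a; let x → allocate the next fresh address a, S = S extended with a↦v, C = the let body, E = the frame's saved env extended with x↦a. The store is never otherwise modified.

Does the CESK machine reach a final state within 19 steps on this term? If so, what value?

Answer: DIVERGES (no final state within 19 steps)

Machine steps:
step 0: [C=(let loop = 5 in ((λx. (x x)) (λx. (x x)))) | E=∅ | S=∅ | K=∅]
step 1: [C=5 | E=∅ | S=∅ | K=[let loop]]
step 2: [C=((λx. (x x)) (λx. (x x))) | E={loop↦0} | S={0↦5} | K=∅]
step 3: [C=(λx. (x x)) | E={loop↦0} | S={0↦5} | K=[arg]]
step 4: [C=(λx. (x x)) | E={loop↦0} | S={0↦5} | K=[fun]]
step 5: [C=(x x) | E={x↦1, loop↦0} | S={0↦5, 1↦clo(λx. (x x), {loop↦0})} | K=∅]
step 6: [C=x | E={x↦1, loop↦0} | S={0↦5, 1↦clo(λx. (x x), {loop↦0})} | K=[arg]]
step 7: [C=x | E={x↦1, loop↦0} | S={0↦5, 1↦clo(λx. (x x), {loop↦0})} | K=[fun]]
step 8: [C=(x x) | E={x↦2, loop↦0} | S={0↦5, 1↦clo(λx. (x x), {loop↦0}), 2↦clo(λx. (x x), {loop↦0})} | K=∅]
step 9: [C=x | E={x↦2, loop↦0} | S={0↦5, 1↦clo(λx. (x x), {loop↦0}), 2↦clo(λx. (x x), {loop↦0})} | K=[arg]]
step 10: [C=x | E={x↦2, loop↦0} | S={0↦5, 1↦clo(λx. (x x), {loop↦0}), 2↦clo(λx. (x x), {loop↦0})} | K=[fun]]
step 11: [C=(x x) | E={x↦3, loop↦0} | S={0↦5, 1↦clo(λx. (x x), {loop↦0}), 2↦clo(λx. (x x), {loop↦0}), 3↦clo(λx. (x x), {loop↦0})} | K=∅]
step 12: [C=x | E={x↦3, loop↦0} | S={0↦5, 1↦clo(λx. (x x), {loop↦0}), 2↦clo(λx. (x x), {loop↦0}), 3↦clo(λx. (x x), {loop↦0})} | K=[arg]]
step 13: [C=x | E={x↦3, loop↦0} | S={0↦5, 1↦clo(λx. (x x), {loop↦0}), 2↦clo(λx. (x x), {loop↦0}), 3↦clo(λx. (x x), {loop↦0})} | K=[fun]]
step 14: [C=(x x) | E={x↦4, loop↦0} | S={0↦5, 1↦clo(λx. (x x), {loop↦0}), 2↦clo(λx. (x x), {loop↦0}), 3↦clo(λx. (x x), {loop↦0}), 4↦clo(λx. (x x), {loop↦0})} | K=∅]
step 15: [C=x | E={x↦4, loop↦0} | S={0↦5, 1↦clo(λx. (x x), {loop↦0}), 2↦clo(λx. (x x), {loop↦0}), 3↦clo(λx. (x x), {loop↦0}), 4↦clo(λx. (x x), {loop↦0})} | K=[arg]]
step 16: [C=x | E={x↦4, loop↦0} | S={0↦5, 1↦clo(λx. (x x), {loop↦0}), 2↦clo(λx. (x x), {loop↦0}), 3↦clo(λx. (x x), {loop↦0}), 4↦clo(λx. (x x), {loop↦0})} | K=[fun]]
step 17: [C=(x x) | E={x↦5, loop↦0} | S={0↦5, 1↦clo(λx. (x x), {loop↦0}), 2↦clo(λx. (x x), {loop↦0}), 3↦clo(λx. (x x), {loop↦0}), 4↦clo(λx. (x x), {loop↦0}), 5↦clo(λx. (x x), {loop↦0})} | K=∅]
step 18: [C=x | E={x↦5, loop↦0} | S={0↦5, 1↦clo(λx. (x x), {loop↦0}), 2↦clo(λx. (x x), {loop↦0}), 3↦clo(λx. (x x), {loop↦0}), 4↦clo(λx. (x x), {loop↦0}), 5↦clo(λx. (x x), {loop↦0})} | K=[arg]]
step 19: [C=x | E={x↦5, loop↦0} | S={0↦5, 1↦clo(λx. (x x), {loop↦0}), 2↦clo(λx. (x x), {loop↦0}), 3↦clo(λx. (x x), {loop↦0}), 4↦clo(λx. (x x), {loop↦0}), 5↦clo(λx. (x x), {loop↦0})} | K=[fun]]
→ 19 transitions taken and the configuration is still not final: no result within 19 steps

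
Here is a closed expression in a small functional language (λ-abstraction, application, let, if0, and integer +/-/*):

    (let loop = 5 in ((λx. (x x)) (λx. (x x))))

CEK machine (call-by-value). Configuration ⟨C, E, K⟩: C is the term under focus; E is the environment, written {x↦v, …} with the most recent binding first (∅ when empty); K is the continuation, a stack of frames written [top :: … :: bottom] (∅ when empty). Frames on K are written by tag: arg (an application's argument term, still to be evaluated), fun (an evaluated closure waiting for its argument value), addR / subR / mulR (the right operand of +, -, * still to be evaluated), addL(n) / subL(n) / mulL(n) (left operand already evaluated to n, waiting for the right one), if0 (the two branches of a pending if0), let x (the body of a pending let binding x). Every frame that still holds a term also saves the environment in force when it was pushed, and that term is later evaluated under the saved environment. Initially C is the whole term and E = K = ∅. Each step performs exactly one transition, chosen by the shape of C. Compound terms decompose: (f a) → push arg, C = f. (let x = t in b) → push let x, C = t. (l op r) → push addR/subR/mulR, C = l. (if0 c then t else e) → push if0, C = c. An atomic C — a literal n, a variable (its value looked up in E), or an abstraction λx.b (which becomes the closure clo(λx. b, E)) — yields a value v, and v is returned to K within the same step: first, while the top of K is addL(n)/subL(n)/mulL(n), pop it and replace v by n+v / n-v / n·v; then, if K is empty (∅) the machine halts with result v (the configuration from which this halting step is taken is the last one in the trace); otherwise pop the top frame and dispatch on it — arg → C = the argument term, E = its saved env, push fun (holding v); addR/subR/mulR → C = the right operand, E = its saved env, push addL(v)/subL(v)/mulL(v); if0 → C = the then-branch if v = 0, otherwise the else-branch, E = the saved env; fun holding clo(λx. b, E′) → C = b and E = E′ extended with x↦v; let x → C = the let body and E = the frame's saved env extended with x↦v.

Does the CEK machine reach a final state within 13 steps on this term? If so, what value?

0. [C=(let loop = 5 in ((λx. (x x)) (λx. (x x)))) | E=∅ | K=∅]
1. [C=5 | E=∅ | K=[let loop]]
2. [C=((λx. (x x)) (λx. (x x))) | E={loop↦5} | K=∅]
3. [C=(λx. (x x)) | E={loop↦5} | K=[arg]]
4. [C=(λx. (x x)) | E={loop↦5} | K=[fun]]
5. [C=(x x) | E={x↦clo(λx. (x x), {loop↦5}), loop↦5} | K=∅]
6. [C=x | E={x↦clo(λx. (x x), {loop↦5}), loop↦5} | K=[arg]]
7. [C=x | E={x↦clo(λx. (x x), {loop↦5}), loop↦5} | K=[fun]]
… configuration repeats with period 3 (steps 5–7 recur indefinitely) …

Answer: DIVERGES (no final state within 13 steps)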